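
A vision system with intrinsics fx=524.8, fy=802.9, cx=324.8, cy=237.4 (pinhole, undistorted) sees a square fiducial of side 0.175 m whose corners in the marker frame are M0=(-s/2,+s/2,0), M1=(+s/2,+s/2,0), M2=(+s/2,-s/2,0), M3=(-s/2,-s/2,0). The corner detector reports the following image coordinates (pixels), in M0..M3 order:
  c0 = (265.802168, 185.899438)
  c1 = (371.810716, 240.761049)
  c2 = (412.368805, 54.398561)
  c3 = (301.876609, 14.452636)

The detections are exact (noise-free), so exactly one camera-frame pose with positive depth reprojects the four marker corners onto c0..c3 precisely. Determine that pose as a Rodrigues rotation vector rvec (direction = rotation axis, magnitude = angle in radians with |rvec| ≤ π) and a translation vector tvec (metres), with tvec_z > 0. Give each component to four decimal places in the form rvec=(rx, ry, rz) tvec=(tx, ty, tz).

Intrinsics K: fx=524.8, fy=802.9, cx=324.8, cy=237.4
Marker side s = 0.175 m; corners in marker frame (Z=0):
  M0 = (-0.0875, +0.0875, 0)
  M1 = (+0.0875, +0.0875, 0)
  M2 = (+0.0875, -0.0875, 0)
  M3 = (-0.0875, -0.0875, 0)
Detected image corners:
  c0 = (265.802168, 185.899438) px
  c1 = (371.810716, 240.761049) px
  c2 = (412.368805, 54.398561) px
  c3 = (301.876609, 14.452636) px
Planar DLT: solve 8×8 A·h = b for H (H[2,2]=1):
  H  [+451.92177 -197.37100 +335.52594]
  H  [+210.05150 +1028.18139 +123.34266]
  H  [-0.49290 +0.06222 +1.00000]
B = K⁻¹H; ‖b₁‖=1.329992, ‖b₂‖=1.329992; λ = 2/(‖b₁‖+‖b₂‖) = 0.751884, sign → tz>0 ⇒ λ=+0.751884
r₁ = λ·B[:,0] = (+0.87684,+0.30628,-0.37060); r₂ = λ·B[:,1] = (-0.31173,+0.94902,+0.04678)
r₃ = r₁×r₂ = (+0.36604,+0.07451,+0.92761); SVD([r₁ r₂ r₃]) → R = UVᵀ:
  R  [+0.87684 -0.31173 +0.36604]
  R  [+0.30628 +0.94902 +0.07451]
  R  [-0.37060 +0.04678 +0.92761]
t = (+0.01537, -0.10681, +0.75188) m
tr R = 2.753470; θ = arccos((tr R − 1)/2) = 0.501765 rad = 28.749°
axis k = ((R−Rᵀ)₃₂, (R−Rᵀ)₁₃, (R−Rᵀ)₂₁) / (2 sinθ) = (-0.028827, +0.765779, +0.642458)
rvec = θ·k = (-0.014464, +0.384241, +0.322362)

rvec=(-0.0145, 0.3842, 0.3224) tvec=(0.0154, -0.1068, 0.7519)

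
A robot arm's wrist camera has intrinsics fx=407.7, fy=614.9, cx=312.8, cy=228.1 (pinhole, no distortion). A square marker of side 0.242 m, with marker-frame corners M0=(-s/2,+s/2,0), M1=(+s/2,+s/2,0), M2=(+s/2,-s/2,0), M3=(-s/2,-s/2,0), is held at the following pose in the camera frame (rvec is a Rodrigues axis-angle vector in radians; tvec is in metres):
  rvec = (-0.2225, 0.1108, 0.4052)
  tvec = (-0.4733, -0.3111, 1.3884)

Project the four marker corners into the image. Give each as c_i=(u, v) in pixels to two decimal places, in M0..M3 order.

Intrinsics K: fx=407.7, fy=614.9, cx=312.8, cy=228.1
Marker side s = 0.242 m; corners in marker frame (Z=0):
  M0 = (-0.1210, +0.1210, 0)
  M1 = (+0.1210, +0.1210, 0)
  M2 = (+0.1210, -0.1210, 0)
  M3 = (-0.1210, -0.1210, 0)
rvec = (-0.2225, 0.1108, 0.4052), |rvec| = θ = 0.47536 rad = 27.236°
Rodrigues: sinθ=0.45766, 1−cosθ=0.11087; R = I + sinθ·[k]× + (1−cosθ)·[k]×²:
    [+0.91342 -0.40221 +0.06244]
    [+0.37801 +0.89515 +0.23624]
    [-0.15091 -0.19219 +0.96969]
t = (-0.4733, -0.3111, 1.3884) m
M0: Pc = R·M0+t = (-0.63249, -0.24853, +1.38341); u = 407.7·(-0.63249)/1.38341 + 312.8 = 126.4003, v = 614.9·(-0.24853)/1.38341 + 228.1 = 117.6342
M1: Pc = R·M1+t = (-0.41144, -0.15705, +1.34689); u = 407.7·(-0.41144)/1.34689 + 312.8 = 188.2567, v = 614.9·(-0.15705)/1.34689 + 228.1 = 156.4026
M2: Pc = R·M2+t = (-0.31411, -0.37367, +1.39339); u = 407.7·(-0.31411)/1.39339 + 312.8 = 220.8932, v = 614.9·(-0.37367)/1.39339 + 228.1 = 63.1993
M3: Pc = R·M3+t = (-0.53516, -0.46515, +1.42991); u = 407.7·(-0.53516)/1.42991 + 312.8 = 160.2152, v = 614.9·(-0.46515)/1.42991 + 228.1 = 28.0723

c0=(126.40, 117.63) c1=(188.26, 156.40) c2=(220.89, 63.20) c3=(160.22, 28.07)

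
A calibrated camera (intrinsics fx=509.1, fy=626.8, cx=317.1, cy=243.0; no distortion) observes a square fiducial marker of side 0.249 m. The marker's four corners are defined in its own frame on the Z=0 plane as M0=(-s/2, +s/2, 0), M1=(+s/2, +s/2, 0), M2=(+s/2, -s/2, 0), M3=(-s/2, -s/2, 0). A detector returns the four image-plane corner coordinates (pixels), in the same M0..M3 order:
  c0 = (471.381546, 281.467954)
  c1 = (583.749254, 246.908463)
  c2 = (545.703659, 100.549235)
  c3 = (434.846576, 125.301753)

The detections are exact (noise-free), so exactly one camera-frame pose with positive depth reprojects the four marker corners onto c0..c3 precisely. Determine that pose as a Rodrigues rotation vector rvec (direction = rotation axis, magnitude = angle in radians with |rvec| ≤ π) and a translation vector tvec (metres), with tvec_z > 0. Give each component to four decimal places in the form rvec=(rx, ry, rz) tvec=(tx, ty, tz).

rvec=(-0.1579, -0.2168, -0.2277) tvec=(0.3725, -0.0879, 0.9819)

Intrinsics K: fx=509.1, fy=626.8, cx=317.1, cy=243.0
Marker side s = 0.249 m; corners in marker frame (Z=0):
  M0 = (-0.1245, +0.1245, 0)
  M1 = (+0.1245, +0.1245, 0)
  M2 = (+0.1245, -0.1245, 0)
  M3 = (-0.1245, -0.1245, 0)
Detected image corners:
  c0 = (471.381546, 281.467954) px
  c1 = (583.749254, 246.908463) px
  c2 = (545.703659, 100.549235) px
  c3 = (434.846576, 125.301753) px
Planar DLT: solve 8×8 A·h = b for H (H[2,2]=1):
  H  [+567.46755 +82.33555 +510.24068]
  H  [-74.58330 +581.89230 +186.87505]
  H  [+0.23437 -0.13266 +1.00000]
B = K⁻¹H; ‖b₁‖=1.018472, ‖b₂‖=1.018472; λ = 2/(‖b₁‖+‖b₂‖) = 0.981863, sign → tz>0 ⇒ λ=+0.981863
r₁ = λ·B[:,0] = (+0.95110,-0.20605,+0.23012); r₂ = λ·B[:,1] = (+0.23992,+0.96201,-0.13025)
r₃ = r₁×r₂ = (-0.19454,+0.17910,+0.96441); SVD([r₁ r₂ r₃]) → R = UVᵀ:
  R  [+0.95110 +0.23992 -0.19454]
  R  [-0.20605 +0.96201 +0.17910]
  R  [+0.23012 -0.13025 +0.96441]
t = (+0.37250, -0.08792, +0.98186) m
tr R = 2.877520; θ = arccos((tr R − 1)/2) = 0.351783 rad = 20.156°
axis k = ((R−Rᵀ)₃₂, (R−Rᵀ)₁₃, (R−Rᵀ)₂₁) / (2 sinθ) = (-0.448888, -0.616209, -0.647136)
rvec = θ·k = (-0.157911, -0.216772, -0.227651)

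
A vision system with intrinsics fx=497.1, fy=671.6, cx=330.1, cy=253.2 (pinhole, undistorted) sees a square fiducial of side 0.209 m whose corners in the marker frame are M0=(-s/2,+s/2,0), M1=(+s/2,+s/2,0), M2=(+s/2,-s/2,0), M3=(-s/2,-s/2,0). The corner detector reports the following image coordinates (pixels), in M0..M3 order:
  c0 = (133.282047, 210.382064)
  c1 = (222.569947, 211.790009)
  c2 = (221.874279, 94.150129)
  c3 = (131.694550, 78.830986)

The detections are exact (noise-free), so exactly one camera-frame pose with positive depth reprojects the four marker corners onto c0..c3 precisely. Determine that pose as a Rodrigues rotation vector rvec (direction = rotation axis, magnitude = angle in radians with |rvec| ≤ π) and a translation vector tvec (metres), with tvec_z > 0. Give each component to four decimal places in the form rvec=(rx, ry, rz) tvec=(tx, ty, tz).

rvec=(0.0454, -0.6495, -0.0131) tvec=(-0.3437, -0.1759, 1.1370)

Intrinsics K: fx=497.1, fy=671.6, cx=330.1, cy=253.2
Marker side s = 0.209 m; corners in marker frame (Z=0):
  M0 = (-0.1045, +0.1045, 0)
  M1 = (+0.1045, +0.1045, 0)
  M2 = (+0.1045, -0.1045, 0)
  M3 = (-0.1045, -0.1045, 0)
Detected image corners:
  c0 = (133.282047, 210.382064) px
  c1 = (222.569947, 211.790009) px
  c2 = (221.874279, 94.150129) px
  c3 = (131.694550, 78.830986) px
Planar DLT: solve 8×8 A·h = b for H (H[2,2]=1):
  H  [+523.59946 +12.57825 +179.84952]
  H  [+118.95260 +600.37158 +149.28611]
  H  [+0.53148 +0.04079 +1.00000]
B = K⁻¹H; ‖b₁‖=0.879512, ‖b₂‖=0.879512; λ = 2/(‖b₁‖+‖b₂‖) = 1.136995, sign → tz>0 ⇒ λ=+1.136995
r₁ = λ·B[:,0] = (+0.79633,-0.02644,+0.60429); r₂ = λ·B[:,1] = (-0.00203,+0.99892,+0.04638)
r₃ = r₁×r₂ = (-0.60486,-0.03816,+0.79542); SVD([r₁ r₂ r₃]) → R = UVᵀ:
  R  [+0.79633 -0.00203 -0.60486]
  R  [-0.02644 +0.99892 -0.03816]
  R  [+0.60429 +0.04638 +0.79542]
t = (-0.34366, -0.17592, +1.13699) m
tr R = 2.590667; θ = arccos((tr R − 1)/2) = 0.651239 rad = 37.313°
axis k = ((R−Rᵀ)₃₂, (R−Rᵀ)₁₃, (R−Rᵀ)₂₁) / (2 sinθ) = (+0.069733, -0.997363, -0.020135)
rvec = θ·k = (+0.045413, -0.649521, -0.013113)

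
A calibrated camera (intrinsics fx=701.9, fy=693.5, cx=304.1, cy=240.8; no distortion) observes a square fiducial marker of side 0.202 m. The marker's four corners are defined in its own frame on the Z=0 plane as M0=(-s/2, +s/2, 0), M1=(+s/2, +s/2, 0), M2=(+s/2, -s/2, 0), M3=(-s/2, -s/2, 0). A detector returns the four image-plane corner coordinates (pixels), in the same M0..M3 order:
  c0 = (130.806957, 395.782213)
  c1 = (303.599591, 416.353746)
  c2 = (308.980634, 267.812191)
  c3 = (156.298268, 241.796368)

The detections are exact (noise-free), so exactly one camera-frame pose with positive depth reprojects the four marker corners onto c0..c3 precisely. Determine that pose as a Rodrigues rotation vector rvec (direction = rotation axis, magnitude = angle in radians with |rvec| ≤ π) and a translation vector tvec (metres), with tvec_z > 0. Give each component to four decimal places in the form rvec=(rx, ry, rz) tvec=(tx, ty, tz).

rvec=(-0.5198, -0.2750, 0.1110) tvec=(-0.0937, 0.1060, 0.8599)

Intrinsics K: fx=701.9, fy=693.5, cx=304.1, cy=240.8
Marker side s = 0.202 m; corners in marker frame (Z=0):
  M0 = (-0.1010, +0.1010, 0)
  M1 = (+0.1010, +0.1010, 0)
  M2 = (+0.1010, -0.1010, 0)
  M3 = (-0.1010, -0.1010, 0)
Detected image corners:
  c0 = (130.806957, 395.782213) px
  c1 = (303.599591, 416.353746) px
  c2 = (308.980634, 267.812191) px
  c3 = (156.298268, 241.796368) px
Planar DLT: solve 8×8 A·h = b for H (H[2,2]=1):
  H  [+863.06682 -206.93664 +227.58469]
  H  [+204.82337 +554.73267 +326.27335]
  H  [+0.26846 -0.58629 +1.00000]
B = K⁻¹H; ‖b₁‖=1.162915, ‖b₂‖=1.162915; λ = 2/(‖b₁‖+‖b₂‖) = 0.859908, sign → tz>0 ⇒ λ=+0.859908
r₁ = λ·B[:,0] = (+0.95734,+0.17381,+0.23085); r₂ = λ·B[:,1] = (-0.03509,+0.86290,-0.50416)
r₃ = r₁×r₂ = (-0.28683,+0.47455,+0.83218); SVD([r₁ r₂ r₃]) → R = UVᵀ:
  R  [+0.95734 -0.03509 -0.28683]
  R  [+0.17381 +0.86290 +0.47455]
  R  [+0.23085 -0.50416 +0.83218]
t = (-0.09374, +0.10598, +0.85991) m
tr R = 2.652421; θ = arccos((tr R − 1)/2) = 0.598449 rad = 34.289°
axis k = ((R−Rᵀ)₃₂, (R−Rᵀ)₁₃, (R−Rᵀ)₂₁) / (2 sinθ) = (-0.868629, -0.459463, +0.185411)
rvec = θ·k = (-0.519830, -0.274965, +0.110959)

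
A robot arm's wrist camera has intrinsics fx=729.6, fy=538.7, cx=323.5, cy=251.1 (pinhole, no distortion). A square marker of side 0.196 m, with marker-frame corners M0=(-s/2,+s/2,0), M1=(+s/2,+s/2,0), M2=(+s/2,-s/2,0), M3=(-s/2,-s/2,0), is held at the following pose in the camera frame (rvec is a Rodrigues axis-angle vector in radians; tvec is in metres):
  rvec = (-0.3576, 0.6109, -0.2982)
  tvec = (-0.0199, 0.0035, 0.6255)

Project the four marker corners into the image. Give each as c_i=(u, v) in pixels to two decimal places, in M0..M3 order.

Intrinsics K: fx=729.6, fy=538.7, cx=323.5, cy=251.1
Marker side s = 0.196 m; corners in marker frame (Z=0):
  M0 = (-0.0980, +0.0980, 0)
  M1 = (+0.0980, +0.0980, 0)
  M2 = (+0.0980, -0.0980, 0)
  M3 = (-0.0980, -0.0980, 0)
rvec = (-0.3576, 0.6109, -0.2982), |rvec| = θ = 0.76811 rad = 44.010°
Rodrigues: sinθ=0.69478, 1−cosθ=0.28078; R = I + sinθ·[k]× + (1−cosθ)·[k]×²:
    [+0.78008 +0.16577 +0.60332]
    [-0.37369 +0.89683 +0.23676]
    [-0.50183 -0.41015 +0.76154]
t = (-0.0199, 0.0035, 0.6255) m
M0: Pc = R·M0+t = (-0.08010, +0.12801, +0.63448); u = 729.6·(-0.08010)/0.63448 + 323.5 = 231.3893, v = 538.7·(+0.12801)/0.63448 + 251.1 = 359.7858
M1: Pc = R·M1+t = (+0.07279, +0.05477, +0.53613); u = 729.6·(+0.07279)/0.53613 + 323.5 = 422.5619, v = 538.7·(+0.05477)/0.53613 + 251.1 = 306.1299
M2: Pc = R·M2+t = (+0.04030, -0.12101, +0.61652); u = 729.6·(+0.04030)/0.61652 + 323.5 = 371.1950, v = 538.7·(-0.12101)/0.61652 + 251.1 = 145.3630
M3: Pc = R·M3+t = (-0.11259, -0.04777, +0.71487); u = 729.6·(-0.11259)/0.71487 + 323.5 = 208.5878, v = 538.7·(-0.04777)/0.71487 + 251.1 = 215.1047

c0=(231.39, 359.79) c1=(422.56, 306.13) c2=(371.19, 145.36) c3=(208.59, 215.10)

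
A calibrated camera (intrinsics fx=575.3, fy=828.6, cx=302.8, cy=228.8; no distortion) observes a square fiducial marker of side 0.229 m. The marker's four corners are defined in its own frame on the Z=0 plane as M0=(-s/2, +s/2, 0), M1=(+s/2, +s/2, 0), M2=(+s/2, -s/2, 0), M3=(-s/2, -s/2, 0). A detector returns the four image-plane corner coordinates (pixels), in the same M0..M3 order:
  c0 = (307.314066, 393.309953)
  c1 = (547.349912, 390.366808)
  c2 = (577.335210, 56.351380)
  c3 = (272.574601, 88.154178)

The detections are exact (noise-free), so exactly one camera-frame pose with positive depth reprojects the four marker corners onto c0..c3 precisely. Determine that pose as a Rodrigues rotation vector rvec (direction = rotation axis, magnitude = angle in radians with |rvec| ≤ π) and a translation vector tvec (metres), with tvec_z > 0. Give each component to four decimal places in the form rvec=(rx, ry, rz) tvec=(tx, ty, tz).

rvec=(0.5594, 0.1537, -0.0888) tvec=(0.1029, 0.0137, 0.5009)

Intrinsics K: fx=575.3, fy=828.6, cx=302.8, cy=228.8
Marker side s = 0.229 m; corners in marker frame (Z=0):
  M0 = (-0.1145, +0.1145, 0)
  M1 = (+0.1145, +0.1145, 0)
  M2 = (+0.1145, -0.1145, 0)
  M3 = (-0.1145, -0.1145, 0)
Detected image corners:
  c0 = (307.314066, 393.309953) px
  c1 = (547.349912, 390.366808) px
  c2 = (577.335210, 56.351380) px
  c3 = (272.574601, 88.154178) px
Planar DLT: solve 8×8 A·h = b for H (H[2,2]=1):
  H  [+1028.73501 +459.26913 +421.01756]
  H  [-146.73566 +1634.58819 +251.41971]
  H  [-0.33777 +1.04055 +1.00000]
B = K⁻¹H; ‖b₁‖=1.996518, ‖b₂‖=1.996518; λ = 2/(‖b₁‖+‖b₂‖) = 0.500872, sign → tz>0 ⇒ λ=+0.500872
r₁ = λ·B[:,0] = (+0.98469,-0.04198,-0.16918); r₂ = λ·B[:,1] = (+0.12554,+0.84416,+0.52118)
r₃ = r₁×r₂ = (+0.12094,-0.53444,+0.83651); SVD([r₁ r₂ r₃]) → R = UVᵀ:
  R  [+0.98469 +0.12554 +0.12094]
  R  [-0.04198 +0.84416 -0.53444]
  R  [-0.16918 +0.52118 +0.83651]
t = (+0.10292, +0.01367, +0.50087) m
tr R = 2.665362; θ = arccos((tr R − 1)/2) = 0.586865 rad = 33.625°
axis k = ((R−Rᵀ)₃₂, (R−Rᵀ)₁₃, (R−Rᵀ)₂₁) / (2 sinθ) = (+0.953153, +0.261954, -0.151258)
rvec = θ·k = (+0.559372, +0.153732, -0.088768)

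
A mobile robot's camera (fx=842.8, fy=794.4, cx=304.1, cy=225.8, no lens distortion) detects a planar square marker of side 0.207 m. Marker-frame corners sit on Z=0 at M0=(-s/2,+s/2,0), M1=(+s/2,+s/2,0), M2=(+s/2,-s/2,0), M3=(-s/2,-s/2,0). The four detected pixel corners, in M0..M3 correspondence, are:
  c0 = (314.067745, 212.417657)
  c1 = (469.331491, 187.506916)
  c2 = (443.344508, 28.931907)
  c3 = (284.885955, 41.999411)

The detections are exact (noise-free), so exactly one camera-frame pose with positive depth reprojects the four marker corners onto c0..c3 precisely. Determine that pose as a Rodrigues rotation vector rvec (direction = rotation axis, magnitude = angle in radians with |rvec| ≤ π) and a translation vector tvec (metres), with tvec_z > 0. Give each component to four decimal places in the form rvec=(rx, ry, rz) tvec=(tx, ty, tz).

rvec=(0.0071, -0.3592, -0.1653) tvec=(0.0903, -0.1351, 0.9924)

Intrinsics K: fx=842.8, fy=794.4, cx=304.1, cy=225.8
Marker side s = 0.207 m; corners in marker frame (Z=0):
  M0 = (-0.1035, +0.1035, 0)
  M1 = (+0.1035, +0.1035, 0)
  M2 = (+0.1035, -0.1035, 0)
  M3 = (-0.1035, -0.1035, 0)
Detected image corners:
  c0 = (314.067745, 212.417657) px
  c1 = (469.331491, 187.506916) px
  c2 = (443.344508, 28.931907) px
  c3 = (284.885955, 41.999411) px
Planar DLT: solve 8×8 A·h = b for H (H[2,2]=1):
  H  [+890.78625 +146.76575 +380.81708]
  H  [-50.40491 +797.92255 +117.67865]
  H  [+0.35202 +0.03649 +1.00000]
B = K⁻¹H; ‖b₁‖=1.007673, ‖b₂‖=1.007673; λ = 2/(‖b₁‖+‖b₂‖) = 0.992385, sign → tz>0 ⇒ λ=+0.992385
r₁ = λ·B[:,0] = (+0.92284,-0.16226,+0.34934); r₂ = λ·B[:,1] = (+0.15975,+0.98649,+0.03621)
r₃ = r₁×r₂ = (-0.35050,+0.02239,+0.93630); SVD([r₁ r₂ r₃]) → R = UVᵀ:
  R  [+0.92284 +0.15975 -0.35050]
  R  [-0.16226 +0.98649 +0.02239]
  R  [+0.34934 +0.03621 +0.93630]
t = (+0.09033, -0.13507, +0.99239) m
tr R = 2.845627; θ = arccos((tr R − 1)/2) = 0.395476 rad = 22.659°
axis k = ((R−Rᵀ)₃₂, (R−Rᵀ)₁₃, (R−Rᵀ)₂₁) / (2 sinθ) = (+0.017935, -0.908302, -0.417931)
rvec = θ·k = (+0.007093, -0.359211, -0.165281)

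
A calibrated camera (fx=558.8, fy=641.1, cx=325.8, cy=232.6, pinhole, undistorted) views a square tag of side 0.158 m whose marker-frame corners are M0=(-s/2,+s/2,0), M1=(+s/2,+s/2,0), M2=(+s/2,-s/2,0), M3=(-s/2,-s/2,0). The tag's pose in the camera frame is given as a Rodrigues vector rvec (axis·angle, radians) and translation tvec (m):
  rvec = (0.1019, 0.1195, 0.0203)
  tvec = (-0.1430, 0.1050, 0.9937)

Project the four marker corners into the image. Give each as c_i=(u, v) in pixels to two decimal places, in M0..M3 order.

Intrinsics K: fx=558.8, fy=641.1, cx=325.8, cy=232.6
Marker side s = 0.158 m; corners in marker frame (Z=0):
  M0 = (-0.0790, +0.0790, 0)
  M1 = (+0.0790, +0.0790, 0)
  M2 = (+0.0790, -0.0790, 0)
  M3 = (-0.0790, -0.0790, 0)
rvec = (0.1019, 0.1195, 0.0203), |rvec| = θ = 0.15835 rad = 9.073°
Rodrigues: sinθ=0.15769, 1−cosθ=0.01251; R = I + sinθ·[k]× + (1−cosθ)·[k]×²:
    [+0.99267 -0.01414 +0.12003]
    [+0.02629 +0.99461 -0.10026]
    [-0.11797 +0.10269 +0.98769]
t = (-0.1430, 0.1050, 0.9937) m
M0: Pc = R·M0+t = (-0.22254, +0.18150, +1.01113); u = 558.8·(-0.22254)/1.01113 + 325.8 = 202.8149, v = 641.1·(+0.18150)/1.01113 + 232.6 = 347.6770
M1: Pc = R·M1+t = (-0.06570, +0.18565, +0.99249); u = 558.8·(-0.06570)/0.99249 + 325.8 = 288.8113, v = 641.1·(+0.18565)/0.99249 + 232.6 = 352.5215
M2: Pc = R·M2+t = (-0.06346, +0.02850, +0.97627); u = 558.8·(-0.06346)/0.97627 + 325.8 = 289.4753, v = 641.1·(+0.02850)/0.97627 + 232.6 = 251.3172
M3: Pc = R·M3+t = (-0.22030, +0.02435, +0.99491); u = 558.8·(-0.22030)/0.99491 + 325.8 = 202.0641, v = 641.1·(+0.02435)/0.99491 + 232.6 = 248.2898

c0=(202.81, 347.68) c1=(288.81, 352.52) c2=(289.48, 251.32) c3=(202.06, 248.29)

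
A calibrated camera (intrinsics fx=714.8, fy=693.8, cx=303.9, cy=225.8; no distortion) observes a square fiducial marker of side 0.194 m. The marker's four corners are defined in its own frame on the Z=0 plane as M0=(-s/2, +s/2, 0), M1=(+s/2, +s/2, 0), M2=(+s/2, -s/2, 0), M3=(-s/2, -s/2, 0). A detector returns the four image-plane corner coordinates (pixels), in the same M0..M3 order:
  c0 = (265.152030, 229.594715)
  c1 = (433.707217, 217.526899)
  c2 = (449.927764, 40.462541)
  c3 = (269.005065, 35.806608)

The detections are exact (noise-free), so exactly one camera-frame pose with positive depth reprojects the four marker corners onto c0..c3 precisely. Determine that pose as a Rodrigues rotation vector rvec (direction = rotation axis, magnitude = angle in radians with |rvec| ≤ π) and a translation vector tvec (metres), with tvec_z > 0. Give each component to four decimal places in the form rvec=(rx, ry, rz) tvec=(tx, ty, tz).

Intrinsics K: fx=714.8, fy=693.8, cx=303.9, cy=225.8
Marker side s = 0.194 m; corners in marker frame (Z=0):
  M0 = (-0.0970, +0.0970, 0)
  M1 = (+0.0970, +0.0970, 0)
  M2 = (+0.0970, -0.0970, 0)
  M3 = (-0.0970, -0.0970, 0)
Detected image corners:
  c0 = (265.152030, 229.594715) px
  c1 = (433.707217, 217.526899) px
  c2 = (449.927764, 40.462541) px
  c3 = (269.005065, 35.806608) px
Planar DLT: solve 8×8 A·h = b for H (H[2,2]=1):
  H  [+1067.06439 +85.74015 +358.26356]
  H  [+41.11470 +1005.11900 +134.28790]
  H  [+0.47274 +0.39198 +1.00000]
B = K⁻¹H; ‖b₁‖=1.378859, ‖b₂‖=1.378859; λ = 2/(‖b₁‖+‖b₂‖) = 0.725237, sign → tz>0 ⇒ λ=+0.725237
r₁ = λ·B[:,0] = (+0.93688,-0.06860,+0.34285); r₂ = λ·B[:,1] = (-0.03387,+0.95814,+0.28428)
r₃ = r₁×r₂ = (-0.34800,-0.27795,+0.89534); SVD([r₁ r₂ r₃]) → R = UVᵀ:
  R  [+0.93688 -0.03387 -0.34800]
  R  [-0.06860 +0.95814 -0.27795]
  R  [+0.34285 +0.28428 +0.89534]
t = (+0.05516, -0.09566, +0.72524) m
tr R = 2.790370; θ = arccos((tr R − 1)/2) = 0.461950 rad = 26.468°
axis k = ((R−Rᵀ)₃₂, (R−Rᵀ)₁₃, (R−Rᵀ)₂₁) / (2 sinθ) = (+0.630737, -0.775018, -0.038963)
rvec = θ·k = (+0.291369, -0.358020, -0.017999)

rvec=(0.2914, -0.3580, -0.0180) tvec=(0.0552, -0.0957, 0.7252)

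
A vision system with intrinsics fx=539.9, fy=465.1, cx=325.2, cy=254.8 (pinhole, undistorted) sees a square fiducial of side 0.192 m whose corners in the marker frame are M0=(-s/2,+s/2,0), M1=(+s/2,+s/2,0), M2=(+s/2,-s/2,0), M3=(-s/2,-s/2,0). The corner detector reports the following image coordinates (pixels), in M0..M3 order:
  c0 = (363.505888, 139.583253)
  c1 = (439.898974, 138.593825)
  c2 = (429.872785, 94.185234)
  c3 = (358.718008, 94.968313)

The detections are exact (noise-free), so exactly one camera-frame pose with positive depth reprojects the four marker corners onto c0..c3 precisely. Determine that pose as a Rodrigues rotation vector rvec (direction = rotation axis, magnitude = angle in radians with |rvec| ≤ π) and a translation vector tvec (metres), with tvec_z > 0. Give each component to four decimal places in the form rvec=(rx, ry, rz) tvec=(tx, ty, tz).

Intrinsics K: fx=539.9, fy=465.1, cx=325.2, cy=254.8
Marker side s = 0.192 m; corners in marker frame (Z=0):
  M0 = (-0.0960, +0.0960, 0)
  M1 = (+0.0960, +0.0960, 0)
  M2 = (+0.0960, -0.0960, 0)
  M3 = (-0.0960, -0.0960, 0)
Detected image corners:
  c0 = (363.505888, 139.583253) px
  c1 = (439.898974, 138.593825) px
  c2 = (429.872785, 94.185234) px
  c3 = (358.718008, 94.968313) px
Planar DLT: solve 8×8 A·h = b for H (H[2,2]=1):
  H  [+390.41849 -109.25581 +397.92614]
  H  [-2.64000 +188.42808 +116.03821]
  H  [+0.01675 -0.37150 +1.00000]
B = K⁻¹H; ‖b₁‖=0.713394, ‖b₂‖=0.713394; λ = 2/(‖b₁‖+‖b₂‖) = 1.401749, sign → tz>0 ⇒ λ=+1.401749
r₁ = λ·B[:,0] = (+0.99951,-0.02082,+0.02348); r₂ = λ·B[:,1] = (+0.03000,+0.85318,-0.52075)
r₃ = r₁×r₂ = (-0.00919,+0.52120,+0.85339); SVD([r₁ r₂ r₃]) → R = UVᵀ:
  R  [+0.99951 +0.03000 -0.00919]
  R  [-0.02082 +0.85318 +0.52120]
  R  [+0.02348 -0.52075 +0.85339]
t = (+0.18882, -0.41821, +1.40175) m
tr R = 2.706078; θ = arccos((tr R − 1)/2) = 0.549015 rad = 31.456°
axis k = ((R−Rᵀ)₃₂, (R−Rᵀ)₁₃, (R−Rᵀ)₂₁) / (2 sinθ) = (-0.998323, -0.031298, -0.048692)
rvec = θ·k = (-0.548094, -0.017183, -0.026733)

rvec=(-0.5481, -0.0172, -0.0267) tvec=(0.1888, -0.4182, 1.4017)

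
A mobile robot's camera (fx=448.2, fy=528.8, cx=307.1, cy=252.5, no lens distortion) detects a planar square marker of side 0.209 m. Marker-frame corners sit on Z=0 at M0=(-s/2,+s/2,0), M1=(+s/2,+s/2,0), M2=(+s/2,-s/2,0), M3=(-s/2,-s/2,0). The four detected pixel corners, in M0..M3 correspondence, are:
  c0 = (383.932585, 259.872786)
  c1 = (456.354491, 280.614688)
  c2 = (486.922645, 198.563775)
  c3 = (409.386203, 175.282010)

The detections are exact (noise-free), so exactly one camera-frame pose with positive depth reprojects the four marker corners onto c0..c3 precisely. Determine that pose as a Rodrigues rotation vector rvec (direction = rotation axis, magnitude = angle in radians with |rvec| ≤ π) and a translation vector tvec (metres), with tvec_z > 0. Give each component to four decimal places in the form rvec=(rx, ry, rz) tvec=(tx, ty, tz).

rvec=(0.4319, -0.0130, 0.2465) tvec=(0.3367, -0.0503, 1.1906)

Intrinsics K: fx=448.2, fy=528.8, cx=307.1, cy=252.5
Marker side s = 0.209 m; corners in marker frame (Z=0):
  M0 = (-0.1045, +0.1045, 0)
  M1 = (+0.1045, +0.1045, 0)
  M2 = (+0.1045, -0.1045, 0)
  M3 = (-0.1045, -0.1045, 0)
Detected image corners:
  c0 = (383.932585, 259.872786) px
  c1 = (456.354491, 280.614688) px
  c2 = (486.922645, 198.563775) px
  c3 = (409.386203, 175.282010) px
Planar DLT: solve 8×8 A·h = b for H (H[2,2]=1):
  H  [+381.87103 +16.40582 +433.85425]
  H  [+117.50540 +477.86872 +230.15489]
  H  [+0.05427 +0.34665 +1.00000]
B = K⁻¹H; ‖b₁‖=0.839890, ‖b₂‖=0.839890; λ = 2/(‖b₁‖+‖b₂‖) = 1.190632, sign → tz>0 ⇒ λ=+1.190632
r₁ = λ·B[:,0] = (+0.97016,+0.23372,+0.06462); r₂ = λ·B[:,1] = (-0.23922,+0.87888,+0.41273)
r₃ = r₁×r₂ = (+0.03967,-0.41587,+0.90856); SVD([r₁ r₂ r₃]) → R = UVᵀ:
  R  [+0.97016 -0.23922 +0.03967]
  R  [+0.23372 +0.87888 -0.41587]
  R  [+0.06462 +0.41273 +0.90856]
t = (+0.33672, -0.05031, +1.19063) m
tr R = 2.757588; θ = arccos((tr R − 1)/2) = 0.497467 rad = 28.503°
axis k = ((R−Rᵀ)₃₂, (R−Rᵀ)₁₃, (R−Rᵀ)₂₁) / (2 sinθ) = (+0.868197, -0.026138, +0.495530)
rvec = θ·k = (+0.431900, -0.013003, +0.246510)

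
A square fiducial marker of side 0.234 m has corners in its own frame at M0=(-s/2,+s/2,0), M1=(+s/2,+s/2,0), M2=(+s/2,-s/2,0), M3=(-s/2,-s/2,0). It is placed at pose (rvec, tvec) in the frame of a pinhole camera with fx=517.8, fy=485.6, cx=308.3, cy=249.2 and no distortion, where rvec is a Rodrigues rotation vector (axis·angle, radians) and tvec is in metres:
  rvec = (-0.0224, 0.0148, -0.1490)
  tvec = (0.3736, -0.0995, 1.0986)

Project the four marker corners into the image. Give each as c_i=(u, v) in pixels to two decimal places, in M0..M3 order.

c0=(438.18, 264.05) c1=(548.02, 248.66) c2=(530.50, 146.52) c3=(421.24, 162.11)

Intrinsics K: fx=517.8, fy=485.6, cx=308.3, cy=249.2
Marker side s = 0.234 m; corners in marker frame (Z=0):
  M0 = (-0.1170, +0.1170, 0)
  M1 = (+0.1170, +0.1170, 0)
  M2 = (+0.1170, -0.1170, 0)
  M3 = (-0.1170, -0.1170, 0)
rvec = (-0.0224, 0.0148, -0.1490), |rvec| = θ = 0.15140 rad = 8.675°
Rodrigues: sinθ=0.15082, 1−cosθ=0.01144; R = I + sinθ·[k]× + (1−cosθ)·[k]×²:
    [+0.98881 +0.14827 +0.01641]
    [-0.14860 +0.98867 +0.02121]
    [-0.01308 -0.02342 +0.99964]
t = (0.3736, -0.0995, 1.0986) m
M0: Pc = R·M0+t = (+0.27526, +0.03356, +1.09739); u = 517.8·(+0.27526)/1.09739 + 308.3 = 438.1787, v = 485.6·(+0.03356)/1.09739 + 249.2 = 264.0506
M1: Pc = R·M1+t = (+0.50664, -0.00121, +1.09433); u = 517.8·(+0.50664)/1.09433 + 308.3 = 548.0239, v = 485.6·(-0.00121)/1.09433 + 249.2 = 248.6624
M2: Pc = R·M2+t = (+0.47194, -0.23256, +1.09981); u = 517.8·(+0.47194)/1.09981 + 308.3 = 530.4953, v = 485.6·(-0.23256)/1.09981 + 249.2 = 146.5174
M3: Pc = R·M3+t = (+0.24056, -0.19779, +1.10287); u = 517.8·(+0.24056)/1.10287 + 308.3 = 421.2444, v = 485.6·(-0.19779)/1.10287 + 249.2 = 162.1125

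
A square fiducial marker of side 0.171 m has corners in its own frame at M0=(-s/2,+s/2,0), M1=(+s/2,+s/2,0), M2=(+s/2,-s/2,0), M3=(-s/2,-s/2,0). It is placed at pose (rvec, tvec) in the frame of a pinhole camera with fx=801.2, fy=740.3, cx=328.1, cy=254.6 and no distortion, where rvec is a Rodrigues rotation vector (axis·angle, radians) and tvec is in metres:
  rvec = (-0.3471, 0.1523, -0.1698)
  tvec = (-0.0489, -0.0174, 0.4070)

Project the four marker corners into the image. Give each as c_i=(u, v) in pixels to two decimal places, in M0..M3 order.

c0=(79.14, 403.98) c1=(429.17, 346.36) c2=(370.40, 58.68) c3=(69.90, 121.68)

Intrinsics K: fx=801.2, fy=740.3, cx=328.1, cy=254.6
Marker side s = 0.171 m; corners in marker frame (Z=0):
  M0 = (-0.0855, +0.0855, 0)
  M1 = (+0.0855, +0.0855, 0)
  M2 = (+0.0855, -0.0855, 0)
  M3 = (-0.0855, -0.0855, 0)
rvec = (-0.3471, 0.1523, -0.1698), |rvec| = θ = 0.41534 rad = 23.797°
Rodrigues: sinθ=0.40350, 1−cosθ=0.08502; R = I + sinθ·[k]× + (1−cosθ)·[k]×²:
    [+0.97436 +0.13891 +0.17701]
    [-0.19101 +0.92641 +0.32446]
    [-0.11891 -0.34995 +0.92919]
t = (-0.0489, -0.0174, 0.4070) m
M0: Pc = R·M0+t = (-0.12033, +0.07814, +0.38725); u = 801.2·(-0.12033)/0.38725 + 328.1 = 79.1386, v = 740.3·(+0.07814)/0.38725 + 254.6 = 403.9804
M1: Pc = R·M1+t = (+0.04628, +0.04548, +0.36691); u = 801.2·(+0.04628)/0.36691 + 328.1 = 429.1673, v = 740.3·(+0.04548)/0.36691 + 254.6 = 346.3557
M2: Pc = R·M2+t = (+0.02253, -0.11294, +0.42675); u = 801.2·(+0.02253)/0.42675 + 328.1 = 370.4006, v = 740.3·(-0.11294)/0.42675 + 254.6 = 58.6805
M3: Pc = R·M3+t = (-0.14408, -0.08028, +0.44709); u = 801.2·(-0.14408)/0.44709 + 328.1 = 69.8953, v = 740.3·(-0.08028)/0.44709 + 254.6 = 121.6760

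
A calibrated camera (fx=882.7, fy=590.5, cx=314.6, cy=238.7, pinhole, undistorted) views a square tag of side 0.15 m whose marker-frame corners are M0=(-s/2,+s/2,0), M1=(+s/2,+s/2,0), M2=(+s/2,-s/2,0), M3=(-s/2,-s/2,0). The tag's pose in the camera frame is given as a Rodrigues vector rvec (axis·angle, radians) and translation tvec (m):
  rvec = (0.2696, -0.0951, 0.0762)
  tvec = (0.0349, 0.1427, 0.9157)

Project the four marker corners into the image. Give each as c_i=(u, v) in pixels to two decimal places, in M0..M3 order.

Intrinsics K: fx=882.7, fy=590.5, cx=314.6, cy=238.7
Marker side s = 0.15 m; corners in marker frame (Z=0):
  M0 = (-0.0750, +0.0750, 0)
  M1 = (+0.0750, +0.0750, 0)
  M2 = (+0.0750, -0.0750, 0)
  M3 = (-0.0750, -0.0750, 0)
rvec = (0.2696, -0.0951, 0.0762), |rvec| = θ = 0.29586 rad = 16.952°
Rodrigues: sinθ=0.29156, 1−cosθ=0.04345; R = I + sinθ·[k]× + (1−cosθ)·[k]×²:
    [+0.99263 -0.08782 -0.08352]
    [+0.06237 +0.96104 -0.26928]
    [+0.10392 +0.26209 +0.95943]
t = (0.0349, 0.1427, 0.9157) m
M0: Pc = R·M0+t = (-0.04613, +0.21010, +0.92756); u = 882.7·(-0.04613)/0.92756 + 314.6 = 270.6977, v = 590.5·(+0.21010)/0.92756 + 238.7 = 372.4530
M1: Pc = R·M1+t = (+0.10276, +0.21946, +0.94315); u = 882.7·(+0.10276)/0.94315 + 314.6 = 410.7744, v = 590.5·(+0.21946)/0.94315 + 238.7 = 376.0996
M2: Pc = R·M2+t = (+0.11593, +0.07530, +0.90384); u = 882.7·(+0.11593)/0.90384 + 314.6 = 427.8224, v = 590.5·(+0.07530)/0.90384 + 238.7 = 287.8951
M3: Pc = R·M3+t = (-0.03296, +0.06594, +0.88825); u = 882.7·(-0.03296)/0.88825 + 314.6 = 281.8452, v = 590.5·(+0.06594)/0.88825 + 238.7 = 282.5393

c0=(270.70, 372.45) c1=(410.77, 376.10) c2=(427.82, 287.90) c3=(281.85, 282.54)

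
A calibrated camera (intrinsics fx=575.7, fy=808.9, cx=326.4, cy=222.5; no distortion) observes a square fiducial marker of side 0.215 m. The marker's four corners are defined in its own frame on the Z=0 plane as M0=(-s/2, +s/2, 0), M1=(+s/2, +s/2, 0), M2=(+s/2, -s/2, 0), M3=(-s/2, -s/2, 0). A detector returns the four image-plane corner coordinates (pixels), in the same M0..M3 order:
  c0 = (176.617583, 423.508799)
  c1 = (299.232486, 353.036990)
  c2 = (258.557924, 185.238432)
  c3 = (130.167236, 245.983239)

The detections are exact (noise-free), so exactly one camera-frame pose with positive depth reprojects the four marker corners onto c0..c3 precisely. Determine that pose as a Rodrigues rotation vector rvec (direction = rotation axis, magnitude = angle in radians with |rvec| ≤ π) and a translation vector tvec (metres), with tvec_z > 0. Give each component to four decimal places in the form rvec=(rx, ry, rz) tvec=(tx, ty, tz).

rvec=(0.0547, -0.3051, -0.3307) tvec=(-0.1767, 0.0925, 0.9423)

Intrinsics K: fx=575.7, fy=808.9, cx=326.4, cy=222.5
Marker side s = 0.215 m; corners in marker frame (Z=0):
  M0 = (-0.1075, +0.1075, 0)
  M1 = (+0.1075, +0.1075, 0)
  M2 = (+0.1075, -0.1075, 0)
  M3 = (-0.1075, -0.1075, 0)
Detected image corners:
  c0 = (176.617583, 423.508799) px
  c1 = (299.232486, 353.036990) px
  c2 = (258.557924, 185.238432) px
  c3 = (130.167236, 245.983239) px
Planar DLT: solve 8×8 A·h = b for H (H[2,2]=1):
  H  [+649.14441 +225.68533 +218.44480]
  H  [-213.82491 +835.18015 +301.88145]
  H  [+0.30335 +0.10876 +1.00000]
B = K⁻¹H; ‖b₁‖=1.061187, ‖b₂‖=1.061187; λ = 2/(‖b₁‖+‖b₂‖) = 0.942341, sign → tz>0 ⇒ λ=+0.942341
r₁ = λ·B[:,0] = (+0.90049,-0.32773,+0.28586); r₂ = λ·B[:,1] = (+0.31131,+0.94477,+0.10249)
r₃ = r₁×r₂ = (-0.30366,-0.00330,+0.95278); SVD([r₁ r₂ r₃]) → R = UVᵀ:
  R  [+0.90049 +0.31131 -0.30366]
  R  [-0.32773 +0.94477 -0.00330]
  R  [+0.28586 +0.10249 +0.95278]
t = (-0.17671, +0.09248, +0.94234) m
tr R = 2.798028; θ = arccos((tr R − 1)/2) = 0.453283 rad = 25.971°
axis k = ((R−Rᵀ)₃₂, (R−Rᵀ)₁₃, (R−Rᵀ)₂₁) / (2 sinθ) = (+0.120780, -0.673091, -0.729630)
rvec = θ·k = (+0.054747, -0.305101, -0.330729)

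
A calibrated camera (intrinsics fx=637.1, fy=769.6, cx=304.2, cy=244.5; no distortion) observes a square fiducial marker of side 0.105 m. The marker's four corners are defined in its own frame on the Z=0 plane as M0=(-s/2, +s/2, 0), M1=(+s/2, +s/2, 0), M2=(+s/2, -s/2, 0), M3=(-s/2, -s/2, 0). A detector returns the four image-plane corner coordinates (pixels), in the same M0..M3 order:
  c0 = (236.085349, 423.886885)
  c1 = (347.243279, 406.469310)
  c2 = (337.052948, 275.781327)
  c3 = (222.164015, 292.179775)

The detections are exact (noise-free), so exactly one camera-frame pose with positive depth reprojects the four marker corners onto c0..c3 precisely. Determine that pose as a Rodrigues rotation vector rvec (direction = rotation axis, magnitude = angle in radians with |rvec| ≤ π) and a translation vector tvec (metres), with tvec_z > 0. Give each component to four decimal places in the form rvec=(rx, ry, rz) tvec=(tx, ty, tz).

rvec=(0.1751, -0.0765, -0.1082) tvec=(-0.0167, 0.0810, 0.5880)

Intrinsics K: fx=637.1, fy=769.6, cx=304.2, cy=244.5
Marker side s = 0.105 m; corners in marker frame (Z=0):
  M0 = (-0.0525, +0.0525, 0)
  M1 = (+0.0525, +0.0525, 0)
  M2 = (+0.0525, -0.0525, 0)
  M3 = (-0.0525, -0.0525, 0)
Detected image corners:
  c0 = (236.085349, 423.886885) px
  c1 = (347.243279, 406.469310) px
  c2 = (337.052948, 275.781327) px
  c3 = (222.164015, 292.179775) px
Planar DLT: solve 8×8 A·h = b for H (H[2,2]=1):
  H  [+1108.39254 +201.07198 +286.06717]
  H  [-121.62283 +1355.16417 +350.57044]
  H  [+0.11294 +0.30234 +1.00000]
B = K⁻¹H; ‖b₁‖=1.700689, ‖b₂‖=1.700689; λ = 2/(‖b₁‖+‖b₂‖) = 0.587997, sign → tz>0 ⇒ λ=+0.587997
r₁ = λ·B[:,0] = (+0.99126,-0.11402,+0.06641); r₂ = λ·B[:,1] = (+0.10069,+0.97891,+0.17778)
r₃ = r₁×r₂ = (-0.08528,-0.16953,+0.98183); SVD([r₁ r₂ r₃]) → R = UVᵀ:
  R  [+0.99126 +0.10069 -0.08528]
  R  [-0.11402 +0.97891 -0.16953]
  R  [+0.06641 +0.17778 +0.98183]
t = (-0.01674, +0.08104, +0.58800) m
tr R = 2.951990; θ = arccos((tr R − 1)/2) = 0.219553 rad = 12.579°
axis k = ((R−Rᵀ)₃₂, (R−Rᵀ)₁₃, (R−Rᵀ)₂₁) / (2 sinθ) = (+0.797339, -0.348244, -0.492927)
rvec = θ·k = (+0.175058, -0.076458, -0.108224)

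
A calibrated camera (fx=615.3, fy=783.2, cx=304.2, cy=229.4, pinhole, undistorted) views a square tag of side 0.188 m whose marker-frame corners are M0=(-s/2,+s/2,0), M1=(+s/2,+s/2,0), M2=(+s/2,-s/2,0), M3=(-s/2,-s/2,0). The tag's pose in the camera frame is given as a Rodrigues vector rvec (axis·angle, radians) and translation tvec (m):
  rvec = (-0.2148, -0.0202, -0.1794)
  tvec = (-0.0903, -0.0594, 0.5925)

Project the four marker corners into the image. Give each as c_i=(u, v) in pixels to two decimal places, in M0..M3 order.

c0=(124.79, 294.61) c1=(324.51, 249.10) c2=(289.55, 18.09) c3=(102.37, 57.85)

Intrinsics K: fx=615.3, fy=783.2, cx=304.2, cy=229.4
Marker side s = 0.188 m; corners in marker frame (Z=0):
  M0 = (-0.0940, +0.0940, 0)
  M1 = (+0.0940, +0.0940, 0)
  M2 = (+0.0940, -0.0940, 0)
  M3 = (-0.0940, -0.0940, 0)
rvec = (-0.2148, -0.0202, -0.1794), |rvec| = θ = 0.28059 rad = 16.077°
Rodrigues: sinθ=0.27692, 1−cosθ=0.03911; R = I + sinθ·[k]× + (1−cosθ)·[k]×²:
    [+0.98381 +0.17921 -0.00079]
    [-0.17490 +0.96109 +0.21379]
    [+0.03908 -0.21019 +0.97688]
t = (-0.0903, -0.0594, 0.5925) m
M0: Pc = R·M0+t = (-0.16593, +0.04738, +0.56907); u = 615.3·(-0.16593)/0.56907 + 304.2 = 124.7872, v = 783.2·(+0.04738)/0.56907 + 229.4 = 294.6131
M1: Pc = R·M1+t = (+0.01902, +0.01450, +0.57642); u = 615.3·(+0.01902)/0.57642 + 304.2 = 324.5073, v = 783.2·(+0.01450)/0.57642 + 229.4 = 249.1049
M2: Pc = R·M2+t = (-0.01467, -0.16618, +0.61593); u = 615.3·(-0.01467)/0.61593 + 304.2 = 289.5474, v = 783.2·(-0.16618)/0.61593 + 229.4 = 18.0860
M3: Pc = R·M3+t = (-0.19962, -0.13330, +0.60858); u = 615.3·(-0.19962)/0.60858 + 304.2 = 102.3734, v = 783.2·(-0.13330)/0.60858 + 229.4 = 57.8506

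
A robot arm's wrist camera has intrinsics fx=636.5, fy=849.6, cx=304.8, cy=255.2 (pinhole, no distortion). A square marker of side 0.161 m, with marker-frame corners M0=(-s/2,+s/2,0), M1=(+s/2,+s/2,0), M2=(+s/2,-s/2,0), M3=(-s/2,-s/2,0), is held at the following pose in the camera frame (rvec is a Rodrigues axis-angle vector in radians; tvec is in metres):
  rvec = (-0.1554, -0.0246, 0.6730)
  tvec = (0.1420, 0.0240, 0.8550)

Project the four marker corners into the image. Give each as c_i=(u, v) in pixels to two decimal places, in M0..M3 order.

Intrinsics K: fx=636.5, fy=849.6, cx=304.8, cy=255.2
Marker side s = 0.161 m; corners in marker frame (Z=0):
  M0 = (-0.0805, +0.0805, 0)
  M1 = (+0.0805, +0.0805, 0)
  M2 = (+0.0805, -0.0805, 0)
  M3 = (-0.0805, -0.0805, 0)
rvec = (-0.1554, -0.0246, 0.6730), |rvec| = θ = 0.69115 rad = 39.600°
Rodrigues: sinθ=0.63742, 1−cosθ=0.22948; R = I + sinθ·[k]× + (1−cosθ)·[k]×²:
    [+0.78212 -0.61885 -0.07293]
    [+0.62252 +0.77081 +0.13537]
    [-0.02756 -0.15127 +0.98811]
t = (0.1420, 0.0240, 0.8550) m
M0: Pc = R·M0+t = (+0.02922, +0.03594, +0.84504); u = 636.5·(+0.02922)/0.84504 + 304.8 = 326.8107, v = 849.6·(+0.03594)/0.84504 + 255.2 = 291.3308
M1: Pc = R·M1+t = (+0.15514, +0.13616, +0.84060); u = 636.5·(+0.15514)/0.84060 + 304.8 = 422.2734, v = 849.6·(+0.13616)/0.84060 + 255.2 = 392.8201
M2: Pc = R·M2+t = (+0.25478, +0.01206, +0.86496); u = 636.5·(+0.25478)/0.86496 + 304.8 = 492.2840, v = 849.6·(+0.01206)/0.86496 + 255.2 = 267.0489
M3: Pc = R·M3+t = (+0.12886, -0.08816, +0.86940); u = 636.5·(+0.12886)/0.86940 + 304.8 = 399.1384, v = 849.6·(-0.08816)/0.86940 + 255.2 = 169.0445

c0=(326.81, 291.33) c1=(422.27, 392.82) c2=(492.28, 267.05) c3=(399.14, 169.04)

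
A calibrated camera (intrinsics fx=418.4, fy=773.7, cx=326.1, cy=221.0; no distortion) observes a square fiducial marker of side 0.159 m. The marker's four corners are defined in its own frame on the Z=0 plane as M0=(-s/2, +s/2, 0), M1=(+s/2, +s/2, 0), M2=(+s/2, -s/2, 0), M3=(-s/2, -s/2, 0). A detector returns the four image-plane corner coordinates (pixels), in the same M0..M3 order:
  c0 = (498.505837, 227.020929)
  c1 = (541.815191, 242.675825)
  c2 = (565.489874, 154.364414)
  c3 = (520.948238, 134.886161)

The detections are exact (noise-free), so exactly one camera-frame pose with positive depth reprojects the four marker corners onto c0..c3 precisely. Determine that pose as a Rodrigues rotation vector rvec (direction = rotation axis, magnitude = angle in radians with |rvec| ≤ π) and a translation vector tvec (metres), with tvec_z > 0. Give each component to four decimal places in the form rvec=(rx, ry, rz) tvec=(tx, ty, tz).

Intrinsics K: fx=418.4, fy=773.7, cx=326.1, cy=221.0
Marker side s = 0.159 m; corners in marker frame (Z=0):
  M0 = (-0.0795, +0.0795, 0)
  M1 = (+0.0795, +0.0795, 0)
  M2 = (+0.0795, -0.0795, 0)
  M3 = (-0.0795, -0.0795, 0)
Detected image corners:
  c0 = (498.505837, 227.020929) px
  c1 = (541.815191, 242.675825) px
  c2 = (565.489874, 154.364414) px
  c3 = (520.948238, 134.886161) px
Planar DLT: solve 8×8 A·h = b for H (H[2,2]=1):
  H  [+388.16672 +7.51498 +531.79450]
  H  [+150.17308 +621.69651 +190.91325]
  H  [+0.21064 +0.28701 +1.00000]
B = K⁻¹H; ‖b₁‖=0.803333, ‖b₂‖=0.803334; λ = 2/(‖b₁‖+‖b₂‖) = 1.244813, sign → tz>0 ⇒ λ=+1.244813
r₁ = λ·B[:,0] = (+0.95050,+0.16672,+0.26221); r₂ = λ·B[:,1] = (-0.25610,+0.89820,+0.35728)
r₃ = r₁×r₂ = (-0.17595,-0.40675,+0.89644); SVD([r₁ r₂ r₃]) → R = UVᵀ:
  R  [+0.95050 -0.25610 -0.17595]
  R  [+0.16672 +0.89820 -0.40675]
  R  [+0.26221 +0.35728 +0.89644]
t = (+0.61198, -0.04841, +1.24481) m
tr R = 2.745140; θ = arccos((tr R − 1)/2) = 0.510358 rad = 29.241°
axis k = ((R−Rᵀ)₃₂, (R−Rᵀ)₁₃, (R−Rᵀ)₂₁) / (2 sinθ) = (+0.782026, -0.448477, +0.432785)
rvec = θ·k = (+0.399113, -0.228884, +0.220875)

rvec=(0.3991, -0.2289, 0.2209) tvec=(0.6120, -0.0484, 1.2448)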